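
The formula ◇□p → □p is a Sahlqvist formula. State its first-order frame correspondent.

the Euclidean property: ∀x ∀y ∀z (Rxy ∧ Rxz → Ryz)

Replacing p by ¬p and contraposing gives the equivalent schema ◇p → □◇p.
Suppose ◇p→□◇p is valid. Take Rxy, Rxz and set V(p)={y}. Then ◇p at x, so □◇p at x, so ◇p at z, so some w with Rzw has p; w=y, i.e. Rzy. By symmetry of the argument, Ryz.
Conversely, on a frame with the Euclidean property the schema holds at every world under every valuation.
Frame condition: ∀x ∀y ∀z (Rxy ∧ Rxz → Ryz).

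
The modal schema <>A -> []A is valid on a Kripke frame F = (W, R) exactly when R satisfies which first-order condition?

Suppose ◇A→□A is valid. Take Rxy, Rxz and set V(A)={y}. Then ◇A at x, so □A at x, so A at z, i.e. z=y.
The converse is a direct semantic check.
Frame condition: forall x forall y forall z (Rxy & Rxz -> y = z).

Partial functionality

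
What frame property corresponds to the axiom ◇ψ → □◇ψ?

Suppose ◇ψ→□◇ψ is valid. Take Rxy, Rxz and set V(ψ)={y}. Then ◇ψ at x, so □◇ψ at x, so ◇ψ at z, so some w with Rzw has ψ; w=y, i.e. Rzy. By symmetry of the argument, Ryz.
The converse is a direct semantic check.
Frame condition: ∀x ∀y ∀z (Rxy ∧ Rxz → Ryz).

the Euclidean property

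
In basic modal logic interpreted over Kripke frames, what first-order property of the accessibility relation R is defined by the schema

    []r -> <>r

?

Seriality

Suppose □r→◇r is valid. At any x set V(r)=W. Then □r at x, so ◇r at x, so x has a successor.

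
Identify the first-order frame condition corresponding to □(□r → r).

Suppose □(□r→r) is valid. Take Rxy and set V(r)={w : Ryw}. Then at y, □r holds; since □(□r→r) at x, □r→r at y, so r at y, i.e. Ryy.
Conversely, any frame satisfying ∀x ∀y (Rxy → Ryy) validates the schema.
So the correspondent is shift-reflexivity.

Shift-reflexivity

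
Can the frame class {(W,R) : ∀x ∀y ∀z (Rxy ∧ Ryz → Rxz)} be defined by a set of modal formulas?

The condition is transitivity. A defining modal formula is □p → □□p.
Suppose □p→□□p is valid. Take Rxy, Ryz and set V(p)={w : Rxw}. Then □p at x, so □□p at x, so □p at y, so p at z, i.e. Rxz.

Yes — defined by □p → □□p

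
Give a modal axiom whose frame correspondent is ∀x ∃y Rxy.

This is seriality; the standard corresponding axiom is D: □q → ◇q.
Suppose □q→◇q is valid. At any x set V(q)=W. Then □q at x, so ◇q at x, so x has a successor.

□q → ◇q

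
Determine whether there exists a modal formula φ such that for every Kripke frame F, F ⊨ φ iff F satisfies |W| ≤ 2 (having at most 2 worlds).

Any modally definable frame class is closed under disjoint unions.
Any modal formula valid on each of 3 disjoint one-world frames is valid on their disjoint union (validity is preserved under disjoint unions). Each one-world frame has |W|=1≤2, but the union has |W|=3.
Hence having at most 2 worlds is not modally definable.

Not definable by any modal formula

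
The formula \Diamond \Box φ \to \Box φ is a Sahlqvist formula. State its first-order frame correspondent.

The Euclidean property

This is frame-equivalent to ◇φ → □◇φ (substitute ¬φ for φ and contrapose).
Suppose ◇φ→□◇φ is valid. Take Rxy, Rxz and set V(φ)={y}. Then ◇φ at x, so □◇φ at x, so ◇φ at z, so some w with Rzw has φ; w=y, i.e. Rzy. By symmetry of the argument, Ryz.
Conversely, on a frame with the Euclidean property the schema holds at every world under every valuation.
So the correspondent is the Euclidean property.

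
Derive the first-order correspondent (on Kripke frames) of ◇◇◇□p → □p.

∀x ∀y ∀z ((xR³y ∧ xRz) → ∃w (yRw ∧ z = w))

This is a Sahlqvist (Geach-type) schema ◇^3□^1p → □^1◇^0p.
Minimal-valuation argument: fix x; take any y with xR^3y and any z with xR^1z. Set V(p) to the set of worlds R-reachable from y in exactly 1 step. Then □^1p holds at y, so the antecedent holds at x; validity forces ◇^0p at z, giving a w with zR^0w and yR^1w.
First-order correspondent: ∀x ∀y ∀z ((xR³y ∧ xRz) → ∃w (yRw ∧ z = w)).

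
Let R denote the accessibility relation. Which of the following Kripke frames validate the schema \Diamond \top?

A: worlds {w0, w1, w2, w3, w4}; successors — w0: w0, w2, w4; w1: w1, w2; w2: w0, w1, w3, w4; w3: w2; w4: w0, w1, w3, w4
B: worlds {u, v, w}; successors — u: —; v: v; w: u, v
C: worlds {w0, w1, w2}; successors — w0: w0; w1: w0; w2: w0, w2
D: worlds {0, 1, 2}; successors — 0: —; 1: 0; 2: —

Frame correspondent (Sahlqvist): \forall x \exists y Rxy — i.e. seriality.
A: condition met.
B: fails — world u has no successor.
C: condition met.
D: fails — world 0 has no successor.

A, C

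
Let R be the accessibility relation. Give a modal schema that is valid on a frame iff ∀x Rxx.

The condition is reflexivity. The T schema □ψ → ψ defines it.
Suppose □ψ→ψ is valid. At any x set V(ψ)={w : Rxw}. Then □ψ holds at x, so ψ holds at x, i.e. Rxx.

□ψ → ψ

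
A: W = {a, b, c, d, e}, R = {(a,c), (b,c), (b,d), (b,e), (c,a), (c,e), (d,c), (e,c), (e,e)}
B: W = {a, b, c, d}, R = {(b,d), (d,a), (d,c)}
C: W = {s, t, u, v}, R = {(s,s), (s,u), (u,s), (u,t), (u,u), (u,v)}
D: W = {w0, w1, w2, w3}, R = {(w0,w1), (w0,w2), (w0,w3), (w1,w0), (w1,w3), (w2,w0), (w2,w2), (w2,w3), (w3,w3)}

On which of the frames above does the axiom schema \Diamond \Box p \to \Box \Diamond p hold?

The schema corresponds to convergence: \forall x \forall y \forall z (Rxy \wedge Rxz \to \exists w (Ryw \wedge Rzw)).
A: fails — Rbc and Rbd but c and d have no common successor.
B: fails — Rda and Rda but a and a have no common successor.
C: fails — Ruv and Ruv but v and v have no common successor.
D: ✓.

D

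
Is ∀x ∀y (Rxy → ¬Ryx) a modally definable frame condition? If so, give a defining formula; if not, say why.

Not modally definable

Modal frame validity is preserved under surjective bounded morphisms.
The 3-cycle (worlds a,b,c with a→b→c→a) is asymmetric. Mapping every world to a single reflexive point • is a surjective bounded morphism, and the reflexive point is not asymmetric (R•• but asymmetry requires ¬R••).
Hence asymmetry is not modally definable.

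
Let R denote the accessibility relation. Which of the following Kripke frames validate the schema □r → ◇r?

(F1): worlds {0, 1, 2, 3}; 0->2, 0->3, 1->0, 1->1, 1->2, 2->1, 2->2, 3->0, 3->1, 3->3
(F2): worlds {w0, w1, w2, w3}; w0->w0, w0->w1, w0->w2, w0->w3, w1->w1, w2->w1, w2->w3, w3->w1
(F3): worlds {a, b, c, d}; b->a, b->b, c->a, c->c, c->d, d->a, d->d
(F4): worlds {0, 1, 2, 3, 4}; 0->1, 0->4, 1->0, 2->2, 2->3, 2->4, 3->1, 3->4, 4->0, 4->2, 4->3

Frame correspondent (Sahlqvist): ∀x ∃y Rxy — i.e. seriality.
(F1): holds.
(F2): holds.
(F3): fails — world a has no successor.
(F4): holds.
Valid on: (F1), (F2), (F4).

(F1), (F2), (F4)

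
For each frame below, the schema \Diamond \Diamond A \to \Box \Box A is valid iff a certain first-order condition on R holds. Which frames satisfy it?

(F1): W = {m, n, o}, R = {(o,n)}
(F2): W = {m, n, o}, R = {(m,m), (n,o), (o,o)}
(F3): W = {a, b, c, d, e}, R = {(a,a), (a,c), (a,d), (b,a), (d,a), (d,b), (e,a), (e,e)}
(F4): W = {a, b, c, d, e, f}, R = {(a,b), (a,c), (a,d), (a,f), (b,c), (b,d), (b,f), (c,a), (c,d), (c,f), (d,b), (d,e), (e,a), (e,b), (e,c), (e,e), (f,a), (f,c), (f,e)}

(F1), (F2)

The schema corresponds to a generalized confluence (Geach) condition: \forall x \forall y \forall z ((x R^2 y \wedge x R^2 z) \to \exists w (y = w \wedge z = w)).
(F1): ✓.
(F2): ✓.
(F3): fails — aR²a, aR²b but a ≠ b.
(F4): fails — aR²a, aR²b but a ≠ b.
Valid on: (F1), (F2).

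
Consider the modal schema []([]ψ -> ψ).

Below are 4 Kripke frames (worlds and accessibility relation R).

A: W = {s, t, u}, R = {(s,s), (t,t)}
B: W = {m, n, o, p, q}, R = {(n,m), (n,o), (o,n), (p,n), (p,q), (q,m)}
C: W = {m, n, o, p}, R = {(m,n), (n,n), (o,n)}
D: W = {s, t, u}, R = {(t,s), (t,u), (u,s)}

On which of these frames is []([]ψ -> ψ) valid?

Frame correspondent (Sahlqvist): forall x forall y (Rxy -> Ryy) — i.e. shift-reflexivity.
A: ✓.
B: fails — Ron but not Rnn.
C: ✓.
D: fails — Rus but not Rss.
Valid on: A, C.

A, C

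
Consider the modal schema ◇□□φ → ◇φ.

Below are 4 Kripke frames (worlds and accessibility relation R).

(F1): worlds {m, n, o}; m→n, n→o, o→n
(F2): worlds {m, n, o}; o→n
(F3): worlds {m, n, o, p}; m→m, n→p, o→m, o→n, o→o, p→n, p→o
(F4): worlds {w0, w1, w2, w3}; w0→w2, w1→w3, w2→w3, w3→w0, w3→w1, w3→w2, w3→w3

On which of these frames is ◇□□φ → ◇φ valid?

(F1), (F3), (F4)

The schema corresponds to a generalized confluence (Geach) condition: ∀x ∀y (xRy → ∃w (yR²w ∧ xRw)).
(F1): condition met.
(F2): fails — oRn but no w with nR²w and oRw.
(F3): condition met.
(F4): condition met.
Valid on: (F1), (F3), (F4).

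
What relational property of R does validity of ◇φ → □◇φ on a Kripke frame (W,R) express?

Suppose ◇φ→□◇φ is valid. Take Rxy, Rxz and set V(φ)={y}. Then ◇φ at x, so □◇φ at x, so ◇φ at z, so some w with Rzw has φ; w=y, i.e. Rzy. By symmetry of the argument, Ryz.

the Euclidean property: ∀x ∀y ∀z (Rxy ∧ Rxz → Ryz)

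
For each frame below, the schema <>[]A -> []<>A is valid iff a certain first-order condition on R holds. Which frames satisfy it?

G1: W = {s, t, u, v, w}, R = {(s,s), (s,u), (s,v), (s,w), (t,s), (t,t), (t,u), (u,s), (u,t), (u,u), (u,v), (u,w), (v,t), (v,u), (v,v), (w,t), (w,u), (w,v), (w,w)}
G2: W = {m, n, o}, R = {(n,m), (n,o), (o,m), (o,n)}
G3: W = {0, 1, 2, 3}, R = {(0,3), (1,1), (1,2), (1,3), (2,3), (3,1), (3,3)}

The schema corresponds to convergence: forall x forall y forall z (Rxy & Rxz -> exists w (Ryw & Rzw)).
G1: ✓.
G2: fails — Rno and Rnm but o and m have no common successor.
G3: ✓.

G1, G3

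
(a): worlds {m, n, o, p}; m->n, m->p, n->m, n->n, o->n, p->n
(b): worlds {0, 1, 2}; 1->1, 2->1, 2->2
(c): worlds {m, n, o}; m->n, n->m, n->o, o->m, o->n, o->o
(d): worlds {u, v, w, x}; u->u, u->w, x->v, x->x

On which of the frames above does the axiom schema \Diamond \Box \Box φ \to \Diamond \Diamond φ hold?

The schema corresponds to a generalized confluence (Geach) condition: \forall x \forall y (xRy \to \exists w (y R^2 w \wedge x R^2 w)).
(a): ✓.
(b): ✓.
(c): ✓.
(d): fails — uRw but no t with wR²t and uR²t.

(a), (b), (c)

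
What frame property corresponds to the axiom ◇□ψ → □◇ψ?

convergence

Suppose ◇□ψ→□◇ψ is valid. Take Rxy, Rxz and set V(ψ)={w : Ryw}. Then □ψ at y so ◇□ψ at x, so □◇ψ at x, so ◇ψ at z, giving w with Rzw and Ryw.
The converse is a direct semantic check.
So the correspondent is convergence.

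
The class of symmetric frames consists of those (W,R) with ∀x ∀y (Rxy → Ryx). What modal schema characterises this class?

This is symmetry; the standard corresponding axiom is B: p → □◇p.
Suppose p→□◇p is valid. Take Rxy and set V(p)={x}. Then p at x, so □◇p at x, so ◇p at y, so some z with Ryz has p; z=x, i.e. Ryx.

p → □◇p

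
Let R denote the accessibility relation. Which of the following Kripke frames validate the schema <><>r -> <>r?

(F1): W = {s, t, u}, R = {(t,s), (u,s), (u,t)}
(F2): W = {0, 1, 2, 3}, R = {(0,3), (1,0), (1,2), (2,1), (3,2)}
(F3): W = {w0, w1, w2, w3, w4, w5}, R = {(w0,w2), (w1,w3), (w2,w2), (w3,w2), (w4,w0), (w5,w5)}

The schema corresponds to transitivity: forall x forall y forall z (Rxy & Ryz -> Rxz).
(F1): satisfies the condition.
(F2): fails — R10 and R03 but not R13.
(F3): fails — Rw1w3 and Rw3w2 but not Rw1w2.
Valid on: (F1).

(F1)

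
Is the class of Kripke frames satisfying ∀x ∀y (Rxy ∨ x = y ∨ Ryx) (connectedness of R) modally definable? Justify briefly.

Any modally definable frame class is closed under disjoint unions.
Take 4 disjoint single-world reflexive frames: each is trivially connected, but their disjoint union has 4 worlds with no edge between distinct components, so it is not connected.
So the class is not modally definable.

No — not modally definable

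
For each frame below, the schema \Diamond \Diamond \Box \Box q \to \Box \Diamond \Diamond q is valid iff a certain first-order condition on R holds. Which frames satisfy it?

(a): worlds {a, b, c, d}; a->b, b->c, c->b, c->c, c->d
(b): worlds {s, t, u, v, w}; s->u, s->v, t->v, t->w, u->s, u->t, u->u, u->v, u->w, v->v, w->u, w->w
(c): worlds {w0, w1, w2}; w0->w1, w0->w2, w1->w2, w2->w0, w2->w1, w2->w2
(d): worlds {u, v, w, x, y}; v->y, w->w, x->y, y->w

This is the axiom for a generalized confluence (Geach) condition; its first-order frame correspondent is \forall x \forall y \forall z ((x R^2 y \wedge xRz) \to \exists w (y R^2 w \wedge z R^2 w)).
(a): fails — bR²d, bRc but no w with dR²w and cR²w.
(b): holds.
(c): holds.
(d): holds.

(b), (c), (d)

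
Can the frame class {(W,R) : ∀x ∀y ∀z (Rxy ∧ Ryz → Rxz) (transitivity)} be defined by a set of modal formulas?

Yes, by □q → □□q

The condition is transitivity. A defining modal formula is □q → □□q.
Suppose □q→□□q is valid. Take Rxy, Ryz and set V(q)={w : Rxw}. Then □q at x, so □□q at x, so □q at y, so q at z, i.e. Rxz.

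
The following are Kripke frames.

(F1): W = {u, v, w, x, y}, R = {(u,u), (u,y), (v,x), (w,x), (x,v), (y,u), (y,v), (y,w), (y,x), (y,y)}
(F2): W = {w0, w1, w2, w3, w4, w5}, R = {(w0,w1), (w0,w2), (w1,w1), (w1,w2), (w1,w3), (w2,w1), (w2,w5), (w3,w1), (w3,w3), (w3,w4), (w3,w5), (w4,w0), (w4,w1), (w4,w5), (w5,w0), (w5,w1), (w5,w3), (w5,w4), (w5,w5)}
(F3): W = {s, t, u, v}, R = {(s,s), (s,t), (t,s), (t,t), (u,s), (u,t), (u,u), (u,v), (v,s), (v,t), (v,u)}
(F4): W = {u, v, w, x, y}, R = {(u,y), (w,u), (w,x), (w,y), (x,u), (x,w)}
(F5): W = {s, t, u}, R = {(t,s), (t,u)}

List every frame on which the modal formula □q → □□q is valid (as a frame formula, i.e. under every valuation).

(F5)

This is the axiom for transitivity; its first-order frame correspondent is ∀x ∀y ∀z (Rxy ∧ Ryz → Rxz).
(F1): fails — Rwx and Rxv but not Rwv.
(F2): fails — Rw3w1 and Rw1w2 but not Rw3w2.
(F3): fails — Rvu and Ruv but not Rvv.
(F4): fails — Rxw and Rwx but not Rxx.
(F5): ✓.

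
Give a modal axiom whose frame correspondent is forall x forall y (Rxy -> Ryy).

□(□r → r)

The condition is shift-reflexivity. The T□ schema □(□r → r) defines it.
Suppose □(□r→r) is valid. Take Rxy and set V(r)={w : Ryw}. Then at y, □r holds; since □(□r→r) at x, □r→r at y, so r at y, i.e. Ryy.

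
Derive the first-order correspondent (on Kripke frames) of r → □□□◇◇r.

∀x ∀z (xR³z → ∃w (x = w ∧ zR²w))

This is a Sahlqvist (Geach-type) schema ◇^0□^0r → □^3◇^2r.
Minimal-valuation argument: fix x; take any y with xR^0y and any z with xR^3z. Set V(r) to the set of worlds R-reachable from y in exactly 0 steps. Then □^0r holds at y, so the antecedent holds at x; validity forces ◇^2r at z, giving a w with zR^2w and yR^0w.
First-order correspondent: ∀x ∀z (xR³z → ∃w (x = w ∧ zR²w)).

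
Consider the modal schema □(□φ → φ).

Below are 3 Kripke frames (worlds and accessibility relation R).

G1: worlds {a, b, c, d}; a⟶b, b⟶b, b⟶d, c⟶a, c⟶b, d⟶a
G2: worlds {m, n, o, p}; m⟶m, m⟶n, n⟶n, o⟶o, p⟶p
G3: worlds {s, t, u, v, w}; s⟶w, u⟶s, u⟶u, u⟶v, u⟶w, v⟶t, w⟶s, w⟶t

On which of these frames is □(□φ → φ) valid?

G2

Frame correspondent (Sahlqvist): ∀x ∀y (Rxy → Ryy) — i.e. shift-reflexivity.
G1: fails — Rca but not Raa.
G2: holds.
G3: fails — Ruv but not Rvv.
Valid on: G2.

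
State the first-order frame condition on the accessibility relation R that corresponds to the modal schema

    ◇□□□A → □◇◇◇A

This is a Sahlqvist (Geach-type) schema ◇^1□^3A → □^1◇^3A.
First-order correspondent: ∀x ∀y ∀z ((xRy ∧ xRz) → ∃w (yR³w ∧ zR³w)).

∀x ∀y ∀z ((xRy ∧ xRz) → ∃w (yR³w ∧ zR³w))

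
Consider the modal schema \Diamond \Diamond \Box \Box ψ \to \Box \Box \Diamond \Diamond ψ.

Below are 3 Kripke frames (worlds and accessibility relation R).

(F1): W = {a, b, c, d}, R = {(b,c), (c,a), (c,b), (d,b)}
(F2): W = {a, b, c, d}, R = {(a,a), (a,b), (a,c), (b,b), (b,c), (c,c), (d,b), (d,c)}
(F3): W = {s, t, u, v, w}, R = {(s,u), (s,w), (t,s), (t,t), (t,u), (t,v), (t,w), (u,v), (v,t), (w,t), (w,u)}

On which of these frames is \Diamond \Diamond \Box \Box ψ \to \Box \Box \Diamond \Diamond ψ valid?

Frame correspondent (Sahlqvist): \forall x \forall y \forall z ((x R^2 y \wedge x R^2 z) \to \exists w (y R^2 w \wedge z R^2 w)) — i.e. a generalized confluence (Geach) condition.
(F1): fails — bR²a, bR²a but no w with aR²w and aR²w.
(F2): satisfies the condition.
(F3): satisfies the condition.
Valid on: (F2), (F3).

(F2), (F3)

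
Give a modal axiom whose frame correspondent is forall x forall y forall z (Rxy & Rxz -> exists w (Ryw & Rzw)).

The condition is convergence. The .2 schema ◇□q → □◇q defines it.

◇□q → □◇q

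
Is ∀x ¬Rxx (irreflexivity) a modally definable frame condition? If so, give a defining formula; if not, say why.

Not definable by any modal formula

Modal frame validity is preserved under surjective bounded morphisms.
The 4-cycle (worlds 0,1,2,3 with 0→1→2→3→0) is irreflexive, and the map sending every world to a single reflexive point • is a surjective bounded morphism (forth: every edge maps to (•,•); back: every world has a successor). So any modal formula valid on the 4-cycle is also valid on the reflexive point, which is not irreflexive.
Hence irreflexivity is not modally definable.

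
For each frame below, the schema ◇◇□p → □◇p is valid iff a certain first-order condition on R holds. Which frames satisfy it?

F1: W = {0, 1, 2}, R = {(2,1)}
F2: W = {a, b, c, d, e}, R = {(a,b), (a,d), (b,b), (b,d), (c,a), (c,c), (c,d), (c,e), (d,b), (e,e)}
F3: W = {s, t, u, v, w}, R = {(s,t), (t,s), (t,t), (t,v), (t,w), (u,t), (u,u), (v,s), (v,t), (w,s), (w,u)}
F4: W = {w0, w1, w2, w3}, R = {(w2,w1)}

This is the axiom for a generalized confluence (Geach) condition; its first-order frame correspondent is ∀x ∀y ∀z ((xR²y ∧ xRz) → ∃w (yRw ∧ zRw)).
F1: holds.
F2: fails — cR²a, cRe but no w with aRw and eRw.
F3: fails — tR²s, tRw but no w* with sRw* and wRw*.
F4: holds.

F1, F4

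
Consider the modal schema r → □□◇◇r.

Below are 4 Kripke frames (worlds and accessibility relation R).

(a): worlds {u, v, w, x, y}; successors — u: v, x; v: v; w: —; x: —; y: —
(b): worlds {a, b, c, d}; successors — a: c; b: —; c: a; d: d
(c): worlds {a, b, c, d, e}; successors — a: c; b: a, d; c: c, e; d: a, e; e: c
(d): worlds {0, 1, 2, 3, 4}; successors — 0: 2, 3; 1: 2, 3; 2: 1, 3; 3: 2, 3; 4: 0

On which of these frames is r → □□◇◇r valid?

The schema corresponds to a generalized confluence (Geach) condition: ∀x ∀z (xR²z → ∃w (x = w ∧ zR²w)).
(a): fails — uR²v but no t with u=t and vR²t.
(b): holds.
(c): fails — aR²c but no w with a=w and cR²w.
(d): fails — 0R²1 but no w with 0=w and 1R²w.
Valid on: (b).

(b)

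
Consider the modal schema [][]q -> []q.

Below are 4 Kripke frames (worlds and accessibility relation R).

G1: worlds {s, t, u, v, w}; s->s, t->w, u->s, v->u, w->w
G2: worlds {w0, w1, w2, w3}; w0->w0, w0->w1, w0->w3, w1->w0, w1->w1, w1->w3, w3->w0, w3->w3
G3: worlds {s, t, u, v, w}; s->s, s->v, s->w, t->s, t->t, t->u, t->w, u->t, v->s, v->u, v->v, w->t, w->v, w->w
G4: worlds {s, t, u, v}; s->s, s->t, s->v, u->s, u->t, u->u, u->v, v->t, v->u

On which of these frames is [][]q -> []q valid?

The schema corresponds to density: forall x forall y (Rxy -> exists z (Rxz & Rzy)).
G1: fails — Rvu but no z with Rvz and Rzu.
G2: satisfies the condition.
G3: satisfies the condition.
G4: satisfies the condition.
Valid on: G2, G3, G4.

G2, G3, G4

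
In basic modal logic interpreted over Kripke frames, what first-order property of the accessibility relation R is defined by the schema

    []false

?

emptiness of R

□⊥ is valid iff no world has any successor (otherwise □⊥ fails at any world with one).
Conversely, any frame satisfying forall x forall y ~Rxy validates the schema.
So the correspondent is emptiness of R.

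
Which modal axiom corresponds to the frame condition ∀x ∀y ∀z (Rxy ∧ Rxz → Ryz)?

A defining formula is ◇p → □◇p (the 5 axiom).
Suppose ◇p→□◇p is valid. Take Rxy, Rxz and set V(p)={y}. Then ◇p at x, so □◇p at x, so ◇p at z, so some w with Rzw has p; w=y, i.e. Rzy. By symmetry of the argument, Ryz.

◇p → □◇p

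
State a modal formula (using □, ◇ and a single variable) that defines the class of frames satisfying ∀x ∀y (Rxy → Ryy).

A defining formula is □(□r → r) (the T□ axiom).
Suppose □(□r→r) is valid. Take Rxy and set V(r)={w : Ryw}. Then at y, □r holds; since □(□r→r) at x, □r→r at y, so r at y, i.e. Ryy.

□(□r → r)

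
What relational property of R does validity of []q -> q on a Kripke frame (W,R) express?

Suppose □q→q is valid. At any x set V(q)={w : Rxw}. Then □q holds at x, so q holds at x, i.e. Rxx.
Conversely, any frame satisfying forall x Rxx validates the schema.
So the correspondent is reflexivity.

reflexivity: forall x Rxx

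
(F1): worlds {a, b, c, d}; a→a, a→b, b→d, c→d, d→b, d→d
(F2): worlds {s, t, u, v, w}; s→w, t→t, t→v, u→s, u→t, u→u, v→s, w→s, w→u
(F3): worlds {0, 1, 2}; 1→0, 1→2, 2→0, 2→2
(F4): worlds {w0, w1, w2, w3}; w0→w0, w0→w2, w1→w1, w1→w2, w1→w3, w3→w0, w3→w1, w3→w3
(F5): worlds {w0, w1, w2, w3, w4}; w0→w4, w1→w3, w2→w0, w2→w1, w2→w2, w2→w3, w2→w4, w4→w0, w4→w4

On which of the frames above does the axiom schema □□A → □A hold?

The schema corresponds to density: ∀x ∀y (Rxy → ∃z (Rxz ∧ Rzy)).
(F1): ✓.
(F2): fails — Rvs but no z with Rvz and Rzs.
(F3): ✓.
(F4): ✓.
(F5): fails — Rw1w3 but no z with Rw1z and Rzw3.
Valid on: (F1), (F3), (F4).

(F1), (F3), (F4)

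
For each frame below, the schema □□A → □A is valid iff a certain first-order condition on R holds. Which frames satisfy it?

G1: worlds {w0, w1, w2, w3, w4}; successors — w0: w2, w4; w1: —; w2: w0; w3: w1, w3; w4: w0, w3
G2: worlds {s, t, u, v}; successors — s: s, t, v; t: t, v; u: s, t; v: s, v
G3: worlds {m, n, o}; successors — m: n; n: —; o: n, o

The schema corresponds to density: ∀x ∀y (Rxy → ∃z (Rxz ∧ Rzy)).
G1: fails — Rw0w4 but no z with Rw0z and Rzw4.
G2: satisfies the condition.
G3: fails — Rmn but no z with Rmz and Rzn.
Valid on: G2.

G2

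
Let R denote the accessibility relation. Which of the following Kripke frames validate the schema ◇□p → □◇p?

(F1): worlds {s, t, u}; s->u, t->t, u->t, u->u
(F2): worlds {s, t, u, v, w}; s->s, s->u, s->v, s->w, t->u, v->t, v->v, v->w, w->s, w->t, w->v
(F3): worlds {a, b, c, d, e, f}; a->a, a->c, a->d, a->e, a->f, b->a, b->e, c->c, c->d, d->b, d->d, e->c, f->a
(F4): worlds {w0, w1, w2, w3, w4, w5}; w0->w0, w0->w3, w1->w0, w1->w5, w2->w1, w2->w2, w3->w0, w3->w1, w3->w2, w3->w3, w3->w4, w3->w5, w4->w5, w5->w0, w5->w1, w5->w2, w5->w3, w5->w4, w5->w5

This is the axiom for convergence; its first-order frame correspondent is ∀x ∀y ∀z (Rxy ∧ Rxz → ∃w (Ryw ∧ Rzw)).
(F1): ✓.
(F2): fails — Rsv and Rsu but v and u have no common successor.
(F3): fails — Rae and Rad but e and d have no common successor.
(F4): fails — Rw2w2 and Rw2w1 but w2 and w1 have no common successor.
Valid on: (F1).

(F1)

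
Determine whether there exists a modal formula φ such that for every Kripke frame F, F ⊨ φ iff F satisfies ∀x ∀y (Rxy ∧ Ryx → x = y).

Any modally definable frame class is closed under surjective bounded morphisms.
The 8-cycle (worlds a,b,c,d,e,f,g,h with a→b→c→d→e→f→g→h→a) is antisymmetric. Sending even-indexed worlds to • and odd-indexed worlds to ∘ is a surjective bounded morphism onto the two-world frame with •↔∘, which is not antisymmetric.
Hence antisymmetry is not modally definable.

No — not modally definable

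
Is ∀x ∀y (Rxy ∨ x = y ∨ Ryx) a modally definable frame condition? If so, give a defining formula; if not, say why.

Any modally definable frame class is closed under disjoint unions.
Take 3 disjoint single-world reflexive frames: each is trivially connected, but their disjoint union has 3 worlds with no edge between distinct components, so it is not connected.
So no modal formula (or set of formulas) defines exactly the connected frames.

No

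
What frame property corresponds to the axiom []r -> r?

Reflexivity

Suppose □r→r is valid. At any x set V(r)={w : Rxw}. Then □r holds at x, so r holds at x, i.e. Rxx.
Conversely, any frame satisfying forall x Rxx validates the schema.
Frame condition: forall x Rxx.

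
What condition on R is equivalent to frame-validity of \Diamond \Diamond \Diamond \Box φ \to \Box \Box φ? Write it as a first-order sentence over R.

This is a Sahlqvist (Geach-type) schema ◇^3□^1φ → □^2◇^0φ.
Minimal-valuation argument: fix x; take any y with xR^3y and any z with xR^2z. Set V(φ) to the set of worlds R-reachable from y in exactly 1 step. Then □^1φ holds at y, so the antecedent holds at x; validity forces ◇^0φ at z, giving a w with zR^0w and yR^1w.
First-order correspondent: \forall x \forall y \forall z ((x R^3 y \wedge x R^2 z) \to \exists w (yRw \wedge z = w)).

\forall x \forall y \forall z ((x R^3 y \wedge x R^2 z) \to \exists w (yRw \wedge z = w))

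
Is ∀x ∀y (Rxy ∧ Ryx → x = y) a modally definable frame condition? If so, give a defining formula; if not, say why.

Not modally definable

If a class were modally definable it would be closed under surjective bounded morphisms (Goldblatt–Thomason).
The 4-cycle (worlds s,t,u,v with s→t→u→v→s) is antisymmetric. Sending even-indexed worlds to s and odd-indexed worlds to t is a surjective bounded morphism onto the two-world frame with s↔t, which is not antisymmetric.
So the class is not modally definable.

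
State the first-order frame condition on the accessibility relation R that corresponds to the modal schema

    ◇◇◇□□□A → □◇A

∀x ∀y ∀z ((xR³y ∧ xRz) → ∃w (yR³w ∧ zRw))

This is a Sahlqvist (Geach-type) schema ◇^3□^3A → □^1◇^1A.
Minimal-valuation argument: fix x; take any y with xR^3y and any z with xR^1z. Set V(A) to the set of worlds R-reachable from y in exactly 3 steps. Then □^3A holds at y, so the antecedent holds at x; validity forces ◇^1A at z, giving a w with zR^1w and yR^3w.
First-order correspondent: ∀x ∀y ∀z ((xR³y ∧ xRz) → ∃w (yR³w ∧ zRw)).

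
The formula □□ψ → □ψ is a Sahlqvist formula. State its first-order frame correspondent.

density

Suppose □□ψ→□ψ is valid. Take Rxy and set V(ψ)={w : xR²w}. Then □□ψ at x, so □ψ at x, so ψ at y, i.e. ∃z(Rxz∧Rzy).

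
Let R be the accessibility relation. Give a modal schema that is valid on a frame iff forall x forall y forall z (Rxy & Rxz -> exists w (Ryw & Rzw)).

This is convergence; the standard corresponding axiom is .2: ◇□r → □◇r.
Suppose ◇□r→□◇r is valid. Take Rxy, Rxz and set V(r)={w : Ryw}. Then □r at y so ◇□r at x, so □◇r at x, so ◇r at z, giving w with Rzw and Ryw.

◇□r → □◇r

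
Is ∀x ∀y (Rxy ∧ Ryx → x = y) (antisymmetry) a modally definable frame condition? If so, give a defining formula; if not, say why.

Not modally definable

Any modally definable frame class is closed under surjective bounded morphisms.
The 6-cycle (worlds a,b,c,d,e,f with a→b→c→d→e→f→a) is antisymmetric. Sending even-indexed worlds to • and odd-indexed worlds to ∘ is a surjective bounded morphism onto the two-world frame with •↔∘, which is not antisymmetric.
Hence antisymmetry is not modally definable.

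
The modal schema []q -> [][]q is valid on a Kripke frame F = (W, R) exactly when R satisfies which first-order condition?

Suppose □q→□□q is valid. Take Rxy, Ryz and set V(q)={w : Rxw}. Then □q at x, so □□q at x, so □q at y, so q at z, i.e. Rxz.

Transitivity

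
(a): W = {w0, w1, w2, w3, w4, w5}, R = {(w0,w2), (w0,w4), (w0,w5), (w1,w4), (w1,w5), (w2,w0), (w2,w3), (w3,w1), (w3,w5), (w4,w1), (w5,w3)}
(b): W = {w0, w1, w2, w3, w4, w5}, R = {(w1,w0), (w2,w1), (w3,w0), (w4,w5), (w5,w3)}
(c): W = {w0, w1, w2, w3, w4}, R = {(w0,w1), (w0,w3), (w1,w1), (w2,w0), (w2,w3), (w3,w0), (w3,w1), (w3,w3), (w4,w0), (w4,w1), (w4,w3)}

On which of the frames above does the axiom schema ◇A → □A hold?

(b)

This is the axiom for partial functionality; its first-order frame correspondent is ∀x ∀y ∀z (Rxy ∧ Rxz → y = z).
(a): fails — w0 sees both w2 and w4.
(b): satisfies the condition.
(c): fails — w0 sees both w1 and w3.
Valid on: (b).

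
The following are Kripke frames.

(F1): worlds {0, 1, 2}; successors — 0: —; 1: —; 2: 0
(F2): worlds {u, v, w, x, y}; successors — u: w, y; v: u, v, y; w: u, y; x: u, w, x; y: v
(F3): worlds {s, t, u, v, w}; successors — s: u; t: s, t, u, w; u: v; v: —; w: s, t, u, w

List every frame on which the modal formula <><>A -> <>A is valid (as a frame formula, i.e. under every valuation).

(F1)

This is the axiom for transitivity; its first-order frame correspondent is forall x forall y forall z (Rxy & Ryz -> Rxz).
(F1): ✓.
(F2): fails — Rxw and Rwy but not Rxy.
(F3): fails — Rwu and Ruv but not Rwv.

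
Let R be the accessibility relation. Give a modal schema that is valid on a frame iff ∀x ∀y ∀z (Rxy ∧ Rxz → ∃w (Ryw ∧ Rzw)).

This is convergence; the standard corresponding axiom is .2: ◇□ψ → □◇ψ.
Suppose ◇□ψ→□◇ψ is valid. Take Rxy, Rxz and set V(ψ)={w : Ryw}. Then □ψ at y so ◇□ψ at x, so □◇ψ at x, so ◇ψ at z, giving w with Rzw and Ryw.

◇□ψ → □◇ψ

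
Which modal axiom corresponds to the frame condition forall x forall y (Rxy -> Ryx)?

This is symmetry; the standard corresponding axiom is B: r → □◇r.
Suppose r→□◇r is valid. Take Rxy and set V(r)={x}. Then r at x, so □◇r at x, so ◇r at y, so some z with Ryz has r; z=x, i.e. Ryx.

r → □◇r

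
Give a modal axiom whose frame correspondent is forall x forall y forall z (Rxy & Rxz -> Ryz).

This is the Euclidean property; the standard corresponding axiom is 5: ◇q → □◇q.

◇q → □◇q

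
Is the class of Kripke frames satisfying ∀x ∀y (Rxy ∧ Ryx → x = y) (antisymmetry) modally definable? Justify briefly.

Any modally definable frame class is closed under surjective bounded morphisms.
The 6-cycle (worlds 0,1,2,3,4,5 with 0→1→2→3→4→5→0) is antisymmetric. Sending even-indexed worlds to a and odd-indexed worlds to b is a surjective bounded morphism onto the two-world frame with a↔b, which is not antisymmetric.
Hence antisymmetry is not modally definable.

Not definable by any modal formula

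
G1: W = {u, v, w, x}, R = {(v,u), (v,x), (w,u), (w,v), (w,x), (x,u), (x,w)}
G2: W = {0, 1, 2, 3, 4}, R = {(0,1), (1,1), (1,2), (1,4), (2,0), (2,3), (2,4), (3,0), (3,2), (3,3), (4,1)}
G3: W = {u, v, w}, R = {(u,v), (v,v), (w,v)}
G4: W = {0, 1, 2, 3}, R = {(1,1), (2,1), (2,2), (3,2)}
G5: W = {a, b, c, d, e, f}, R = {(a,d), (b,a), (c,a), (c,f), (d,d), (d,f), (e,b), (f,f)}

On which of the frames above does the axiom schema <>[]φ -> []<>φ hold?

This is the axiom for convergence; its first-order frame correspondent is forall x forall y forall z (Rxy & Rxz -> exists w (Ryw & Rzw)).
G1: fails — Rvu and Rvu but u and u have no common successor.
G2: fails — R12 and R14 but 2 and 4 have no common successor.
G3: holds.
G4: holds.
G5: fails — Rcf and Rca but f and a have no common successor.
Valid on: G3, G4.

G3, G4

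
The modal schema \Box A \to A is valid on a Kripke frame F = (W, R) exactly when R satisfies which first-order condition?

reflexivity

Suppose □A→A is valid. At any x set V(A)={w : Rxw}. Then □A holds at x, so A holds at x, i.e. Rxx.
Conversely, on a frame with reflexivity the schema holds at every world under every valuation.
Frame condition: \forall x Rxx.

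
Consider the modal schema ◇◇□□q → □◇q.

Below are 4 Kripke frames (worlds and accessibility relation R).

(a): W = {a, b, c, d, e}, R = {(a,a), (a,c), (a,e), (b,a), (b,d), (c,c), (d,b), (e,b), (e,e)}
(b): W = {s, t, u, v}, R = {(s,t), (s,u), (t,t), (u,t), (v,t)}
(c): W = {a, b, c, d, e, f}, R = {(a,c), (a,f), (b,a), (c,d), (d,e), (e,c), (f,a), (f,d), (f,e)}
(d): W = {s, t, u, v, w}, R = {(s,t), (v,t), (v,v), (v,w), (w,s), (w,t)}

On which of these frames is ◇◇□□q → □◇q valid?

This is the axiom for a generalized confluence (Geach) condition; its first-order frame correspondent is ∀x ∀y ∀z ((xR²y ∧ xRz) → ∃w (yR²w ∧ zRw)).
(a): fails — aR²c, aRe but no w with cR²w and eRw.
(b): condition met.
(c): fails — aR²d, aRc but no w with dR²w and cRw.
(d): fails — vR²s, vRt but no w* with sR²w* and tRw*.

(b)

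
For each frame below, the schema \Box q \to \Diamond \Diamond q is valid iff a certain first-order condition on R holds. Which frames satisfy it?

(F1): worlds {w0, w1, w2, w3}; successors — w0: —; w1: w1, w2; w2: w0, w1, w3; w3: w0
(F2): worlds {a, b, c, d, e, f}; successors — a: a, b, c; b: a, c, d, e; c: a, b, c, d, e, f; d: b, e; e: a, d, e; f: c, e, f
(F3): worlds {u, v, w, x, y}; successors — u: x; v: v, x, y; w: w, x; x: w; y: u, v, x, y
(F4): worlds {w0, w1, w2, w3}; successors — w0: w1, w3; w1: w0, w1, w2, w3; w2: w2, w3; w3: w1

The schema corresponds to a generalized confluence (Geach) condition: \forall x \exists w (xRw \wedge x R^2 w).
(F1): fails — at w0 but no w with w0Rw and w0R²w.
(F2): holds.
(F3): fails — at u but no t with uRt and uR²t.
(F4): holds.
Valid on: (F2), (F4).

(F2), (F4)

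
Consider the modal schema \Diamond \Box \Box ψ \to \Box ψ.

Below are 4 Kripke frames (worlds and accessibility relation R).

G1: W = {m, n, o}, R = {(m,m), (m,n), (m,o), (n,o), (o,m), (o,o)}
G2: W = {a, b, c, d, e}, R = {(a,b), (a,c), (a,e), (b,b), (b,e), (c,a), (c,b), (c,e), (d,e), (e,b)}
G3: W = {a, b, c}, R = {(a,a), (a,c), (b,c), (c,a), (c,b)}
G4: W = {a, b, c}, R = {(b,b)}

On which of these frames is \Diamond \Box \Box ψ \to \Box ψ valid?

G3, G4

Frame correspondent (Sahlqvist): \forall x \forall y \forall z ((xRy \wedge xRz) \to \exists w (y R^2 w \wedge z = w)) — i.e. a generalized confluence (Geach) condition.
G1: fails — mRn, mRn but no w with nR²w and n=w.
G2: fails — aRb, aRc but no w with bR²w and c=w.
G3: holds.
G4: holds.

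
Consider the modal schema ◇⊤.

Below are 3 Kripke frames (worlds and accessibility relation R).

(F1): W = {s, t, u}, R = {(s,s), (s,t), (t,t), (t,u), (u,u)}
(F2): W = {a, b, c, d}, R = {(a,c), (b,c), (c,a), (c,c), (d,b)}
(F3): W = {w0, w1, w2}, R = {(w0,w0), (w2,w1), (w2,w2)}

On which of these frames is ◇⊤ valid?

(F1), (F2)

The schema corresponds to seriality: ∀x ∃y Rxy.
(F1): ✓.
(F2): ✓.
(F3): fails — world w1 has no successor.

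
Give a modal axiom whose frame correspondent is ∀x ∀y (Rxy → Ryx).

s → □◇s

The condition is symmetry. The B schema s → □◇s defines it.
Suppose s→□◇s is valid. Take Rxy and set V(s)={x}. Then s at x, so □◇s at x, so ◇s at y, so some z with Ryz has s; z=x, i.e. Ryx.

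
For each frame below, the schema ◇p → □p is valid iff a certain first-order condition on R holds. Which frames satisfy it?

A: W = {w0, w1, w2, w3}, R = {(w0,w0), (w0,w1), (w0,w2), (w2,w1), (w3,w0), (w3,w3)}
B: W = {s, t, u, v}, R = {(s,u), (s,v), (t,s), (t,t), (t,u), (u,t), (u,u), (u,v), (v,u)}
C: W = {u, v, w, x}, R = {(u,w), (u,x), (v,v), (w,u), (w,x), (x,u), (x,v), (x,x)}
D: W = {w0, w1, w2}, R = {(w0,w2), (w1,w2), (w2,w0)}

Frame correspondent (Sahlqvist): ∀x ∀y ∀z (Rxy ∧ Rxz → y = z) — i.e. partial functionality.
A: fails — w0 sees both w0 and w1.
B: fails — s sees both u and v.
C: fails — u sees both w and x.
D: condition met.

D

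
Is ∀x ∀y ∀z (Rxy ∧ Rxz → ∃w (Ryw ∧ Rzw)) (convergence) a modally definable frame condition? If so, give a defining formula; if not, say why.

The condition is convergence. A defining modal formula is ◇□p → □◇p.

Yes — defined by ◇□p → □◇p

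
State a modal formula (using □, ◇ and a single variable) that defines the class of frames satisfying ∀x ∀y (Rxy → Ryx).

A defining formula is q → □◇q (the B axiom).

q → □◇q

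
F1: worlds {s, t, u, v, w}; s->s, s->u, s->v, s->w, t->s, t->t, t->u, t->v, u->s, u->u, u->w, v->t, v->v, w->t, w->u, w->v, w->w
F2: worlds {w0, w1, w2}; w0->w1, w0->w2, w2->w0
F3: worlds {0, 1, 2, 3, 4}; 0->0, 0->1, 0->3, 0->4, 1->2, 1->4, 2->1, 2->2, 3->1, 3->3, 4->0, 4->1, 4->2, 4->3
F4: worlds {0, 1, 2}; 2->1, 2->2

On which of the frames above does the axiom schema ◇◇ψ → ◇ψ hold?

F4

Frame correspondent (Sahlqvist): ∀x ∀y ∀z (Rxy ∧ Ryz → Rxz) — i.e. transitivity.
F1: fails — Rwt and Rts but not Rws.
F2: fails — Rw2w0 and Rw0w1 but not Rw2w1.
F3: fails — R31 and R12 but not R32.
F4: ✓.
Valid on: F4.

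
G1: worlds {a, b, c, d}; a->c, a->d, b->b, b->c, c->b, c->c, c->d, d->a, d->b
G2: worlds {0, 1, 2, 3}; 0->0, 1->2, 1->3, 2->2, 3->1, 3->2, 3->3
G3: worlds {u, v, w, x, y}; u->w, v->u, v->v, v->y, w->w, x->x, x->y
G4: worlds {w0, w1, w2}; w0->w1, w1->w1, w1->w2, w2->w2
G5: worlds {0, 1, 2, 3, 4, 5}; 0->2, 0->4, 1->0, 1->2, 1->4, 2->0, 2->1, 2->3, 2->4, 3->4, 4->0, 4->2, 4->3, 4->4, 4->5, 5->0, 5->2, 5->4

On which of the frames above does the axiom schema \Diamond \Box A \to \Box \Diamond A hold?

G1, G2, G4, G5

The schema corresponds to convergence: \forall x \forall y \forall z (Rxy \wedge Rxz \to \exists w (Ryw \wedge Rzw)).
G1: holds.
G2: holds.
G3: fails — Rvv and Rvu but v and u have no common successor.
G4: holds.
G5: holds.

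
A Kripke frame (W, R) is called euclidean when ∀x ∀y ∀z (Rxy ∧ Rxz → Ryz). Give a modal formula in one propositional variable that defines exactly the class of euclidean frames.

◇r → □◇r

A defining formula is ◇r → □◇r (the 5 axiom).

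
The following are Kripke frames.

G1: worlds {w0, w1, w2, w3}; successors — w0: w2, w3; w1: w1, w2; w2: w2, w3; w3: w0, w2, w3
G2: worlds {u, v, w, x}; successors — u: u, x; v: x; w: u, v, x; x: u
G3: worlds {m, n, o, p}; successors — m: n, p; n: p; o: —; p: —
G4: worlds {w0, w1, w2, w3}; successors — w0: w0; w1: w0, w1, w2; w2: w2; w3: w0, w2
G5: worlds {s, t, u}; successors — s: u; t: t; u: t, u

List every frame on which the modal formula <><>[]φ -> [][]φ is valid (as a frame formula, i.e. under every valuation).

none

The schema corresponds to a generalized confluence (Geach) condition: forall x forall y forall z ((x R^2 y & x R^2 z) -> exists w (yRw & z = w)).
G1: fails — w0R²w0, w0R²w0 but no w with w0Rw and w0=w.
G2: fails — uR²x, uR²x but no t with xRt and x=t.
G3: fails — mR²p, mR²p but no w with pRw and p=w.
G4: fails — w1R²w0, w1R²w1 but no w with w0Rw and w1=w.
G5: fails — sR²t, sR²u but no w with tRw and u=w.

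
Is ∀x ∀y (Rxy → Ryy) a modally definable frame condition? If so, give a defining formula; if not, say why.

Yes: it is shift-reflexivity, defined by the T□ schema □(□r → r).
Suppose □(□r→r) is valid. Take Rxy and set V(r)={w : Ryw}. Then at y, □r holds; since □(□r→r) at x, □r→r at y, so r at y, i.e. Ryy.

Definable; □(□r → r) defines it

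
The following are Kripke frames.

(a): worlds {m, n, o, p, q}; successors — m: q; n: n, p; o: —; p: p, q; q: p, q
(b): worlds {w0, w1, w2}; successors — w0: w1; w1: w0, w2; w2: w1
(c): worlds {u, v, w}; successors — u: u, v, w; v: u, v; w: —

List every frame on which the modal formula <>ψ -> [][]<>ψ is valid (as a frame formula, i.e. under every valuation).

(b)

The schema corresponds to a generalized confluence (Geach) condition: forall x forall y forall z ((xRy & x R^2 z) -> exists w (y = w & zRw)).
(a): fails — nRn, nR²p but no w with n=w and pRw.
(b): ✓.
(c): fails — uRu, uR²w but no t with u=t and wRt.
Valid on: (b).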